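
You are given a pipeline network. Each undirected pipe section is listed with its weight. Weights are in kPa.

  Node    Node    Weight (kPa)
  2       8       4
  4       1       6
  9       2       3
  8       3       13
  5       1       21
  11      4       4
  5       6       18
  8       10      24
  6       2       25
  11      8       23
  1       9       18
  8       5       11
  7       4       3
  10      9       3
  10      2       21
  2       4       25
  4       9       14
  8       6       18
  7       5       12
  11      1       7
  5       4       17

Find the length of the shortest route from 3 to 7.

Settle nodes by increasing distance from 3:
3: 0
8: 13  (via 3)
2: 17  (via 8)
9: 20  (via 2)
10: 23  (via 9)
5: 24  (via 8)
6: 31  (via 8)
4: 34  (via 9)
7: 36  (via 5)
Shortest route: 3–8–5–7 = 36 kPa.

36 kPa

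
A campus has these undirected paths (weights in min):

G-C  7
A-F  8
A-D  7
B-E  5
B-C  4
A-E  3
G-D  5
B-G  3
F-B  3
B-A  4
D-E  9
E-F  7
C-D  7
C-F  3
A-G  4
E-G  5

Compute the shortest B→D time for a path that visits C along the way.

Shortest B→C: B–C = 4
Shortest C→D: C–D = 7
Total via C: 4 + 7 = 11 min.

11 min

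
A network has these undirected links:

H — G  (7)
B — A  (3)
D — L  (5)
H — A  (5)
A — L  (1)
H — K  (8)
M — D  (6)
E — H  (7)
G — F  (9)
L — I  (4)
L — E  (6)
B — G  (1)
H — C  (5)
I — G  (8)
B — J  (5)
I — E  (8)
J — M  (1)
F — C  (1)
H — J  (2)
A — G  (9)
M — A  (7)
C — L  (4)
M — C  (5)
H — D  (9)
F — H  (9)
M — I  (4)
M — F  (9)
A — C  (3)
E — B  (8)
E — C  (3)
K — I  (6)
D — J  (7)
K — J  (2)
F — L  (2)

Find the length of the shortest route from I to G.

Compare a few routes:
I → L → A → G: 4+1+9 = 14
I → G: 8 = 8
I → L → A → B → G: 4+1+3+1 = 9
I → M → J → B → G: 4+1+5+1 = 11
The minimum is 8 via I → G.

8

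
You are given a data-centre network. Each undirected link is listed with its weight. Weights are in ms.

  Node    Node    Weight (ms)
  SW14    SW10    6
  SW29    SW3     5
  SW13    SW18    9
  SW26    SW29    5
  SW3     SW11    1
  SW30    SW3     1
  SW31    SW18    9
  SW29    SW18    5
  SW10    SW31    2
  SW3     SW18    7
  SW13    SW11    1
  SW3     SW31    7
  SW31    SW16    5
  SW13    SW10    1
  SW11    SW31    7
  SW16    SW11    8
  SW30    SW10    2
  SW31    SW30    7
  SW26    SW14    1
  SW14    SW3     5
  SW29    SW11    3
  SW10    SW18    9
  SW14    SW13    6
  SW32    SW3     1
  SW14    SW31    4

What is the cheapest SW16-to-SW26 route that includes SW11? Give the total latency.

Best SW16 to SW11: SW16 → SW11 costing 8
Best SW11 to SW26: SW11 → SW3 → SW14 → SW26 costing 7
Total via SW11: 8 + 7 = 15 ms.

15 ms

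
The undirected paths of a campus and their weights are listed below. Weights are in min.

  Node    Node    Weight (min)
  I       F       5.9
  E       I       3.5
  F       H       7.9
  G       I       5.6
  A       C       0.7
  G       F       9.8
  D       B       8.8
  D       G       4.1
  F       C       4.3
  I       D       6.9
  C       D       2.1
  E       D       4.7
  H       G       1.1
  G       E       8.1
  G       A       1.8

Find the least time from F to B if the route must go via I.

Shortest F→I: F–I = 5.9
Best I to B: I–D–B costing 15.7
Total via I: 5.9 + 15.7 = 21.6 min.

21.6 min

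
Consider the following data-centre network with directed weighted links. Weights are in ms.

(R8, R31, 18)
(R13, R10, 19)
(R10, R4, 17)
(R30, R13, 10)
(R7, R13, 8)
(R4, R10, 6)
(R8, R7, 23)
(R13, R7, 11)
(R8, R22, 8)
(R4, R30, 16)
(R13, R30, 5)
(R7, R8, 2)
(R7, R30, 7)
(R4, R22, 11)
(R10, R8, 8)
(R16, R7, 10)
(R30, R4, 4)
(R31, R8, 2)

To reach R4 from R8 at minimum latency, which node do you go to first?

Enumerating some paths:
R8 → R7 → R13 → R30 → R4: 23+8+5+4 = 40
R8 → R7 → R30 → R13 → R10 → R4: 23+7+10+19+17 = 76
R8 → R7 → R13 → R10 → R4: 23+8+19+17 = 67
R8 → R7 → R30 → R4: 23+7+4 = 34
The minimum is 34 ms via R8 → R7 → R30 → R4.
So from R8 the first move is to R7.

R7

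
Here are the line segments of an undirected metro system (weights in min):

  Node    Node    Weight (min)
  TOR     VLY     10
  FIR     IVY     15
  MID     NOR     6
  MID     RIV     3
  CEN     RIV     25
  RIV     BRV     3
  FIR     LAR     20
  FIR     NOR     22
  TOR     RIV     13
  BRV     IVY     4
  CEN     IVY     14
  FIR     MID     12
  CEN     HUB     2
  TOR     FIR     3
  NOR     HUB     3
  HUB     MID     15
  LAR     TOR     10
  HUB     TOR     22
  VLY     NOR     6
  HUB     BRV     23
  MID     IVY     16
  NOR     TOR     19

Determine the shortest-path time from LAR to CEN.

Compare a few routes:
LAR–TOR–NOR–HUB–CEN: 10+19+3+2 = 34
LAR–TOR–HUB–CEN: 10+22+2 = 34
LAR–TOR–FIR–MID–NOR–HUB–CEN: 10+3+12+6+3+2 = 36
LAR–TOR–VLY–NOR–HUB–CEN: 10+10+6+3+2 = 31
Cheapest is LAR–TOR–VLY–NOR–HUB–CEN at 31 min.

31 min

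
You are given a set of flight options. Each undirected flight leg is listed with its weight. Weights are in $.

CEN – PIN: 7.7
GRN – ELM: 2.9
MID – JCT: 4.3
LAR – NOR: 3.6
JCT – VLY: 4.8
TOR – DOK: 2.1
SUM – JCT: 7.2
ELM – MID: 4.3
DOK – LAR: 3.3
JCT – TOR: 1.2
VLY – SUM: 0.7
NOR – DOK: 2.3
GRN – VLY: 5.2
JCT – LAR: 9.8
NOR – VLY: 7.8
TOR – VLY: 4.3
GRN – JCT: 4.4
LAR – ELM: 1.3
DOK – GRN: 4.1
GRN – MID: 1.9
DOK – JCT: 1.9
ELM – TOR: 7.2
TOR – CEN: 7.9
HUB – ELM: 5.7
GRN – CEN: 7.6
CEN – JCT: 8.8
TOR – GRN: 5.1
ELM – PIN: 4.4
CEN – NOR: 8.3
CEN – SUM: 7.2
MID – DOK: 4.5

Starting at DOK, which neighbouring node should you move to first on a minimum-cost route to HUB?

LAR

Candidate routes:
DOK - MID - ELM - HUB: 4.5+4.3+5.7 = 14.5
DOK - NOR - LAR - ELM - HUB: 2.3+3.6+1.3+5.7 = 12.9
DOK - GRN - ELM - HUB: 4.1+2.9+5.7 = 12.7
DOK - LAR - ELM - HUB: 3.3+1.3+5.7 = 10.3
The minimum is $10.3 via DOK - LAR - ELM - HUB.
So from DOK the first move is to LAR.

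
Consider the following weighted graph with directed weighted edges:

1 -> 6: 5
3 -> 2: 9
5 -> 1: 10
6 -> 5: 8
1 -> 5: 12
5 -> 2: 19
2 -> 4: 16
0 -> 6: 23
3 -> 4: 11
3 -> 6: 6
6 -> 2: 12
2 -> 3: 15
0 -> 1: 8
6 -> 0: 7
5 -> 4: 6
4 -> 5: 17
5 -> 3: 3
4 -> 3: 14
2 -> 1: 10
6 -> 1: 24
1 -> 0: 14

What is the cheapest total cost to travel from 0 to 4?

26

Candidate routes:
0–1–6–5–3–4: 8+5+8+3+11 = 35
0–1–5–3–4: 8+12+3+11 = 34
0–1–6–5–4: 8+5+8+6 = 27
0–1–5–4: 8+12+6 = 26
The minimum is 26 via 0–1–5–4.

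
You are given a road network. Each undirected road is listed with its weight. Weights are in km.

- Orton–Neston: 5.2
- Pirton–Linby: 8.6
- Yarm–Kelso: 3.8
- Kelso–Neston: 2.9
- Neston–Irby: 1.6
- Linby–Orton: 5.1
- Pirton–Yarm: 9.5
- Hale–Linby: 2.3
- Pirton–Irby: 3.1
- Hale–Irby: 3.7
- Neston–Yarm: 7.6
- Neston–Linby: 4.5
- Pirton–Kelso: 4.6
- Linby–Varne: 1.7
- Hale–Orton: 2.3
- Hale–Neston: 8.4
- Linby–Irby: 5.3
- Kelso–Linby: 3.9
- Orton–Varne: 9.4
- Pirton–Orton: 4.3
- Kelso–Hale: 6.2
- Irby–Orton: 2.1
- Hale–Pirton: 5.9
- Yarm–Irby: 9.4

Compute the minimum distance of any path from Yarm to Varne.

9.4 km

Candidate routes:
Yarm–Kelso–Neston–Linby–Varne: 3.8+2.9+4.5+1.7 = 12.9
Yarm–Kelso–Linby–Varne: 3.8+3.9+1.7 = 9.4
Yarm–Neston–Linby–Varne: 7.6+4.5+1.7 = 13.8
The minimum is 9.4 km via Yarm–Kelso–Linby–Varne.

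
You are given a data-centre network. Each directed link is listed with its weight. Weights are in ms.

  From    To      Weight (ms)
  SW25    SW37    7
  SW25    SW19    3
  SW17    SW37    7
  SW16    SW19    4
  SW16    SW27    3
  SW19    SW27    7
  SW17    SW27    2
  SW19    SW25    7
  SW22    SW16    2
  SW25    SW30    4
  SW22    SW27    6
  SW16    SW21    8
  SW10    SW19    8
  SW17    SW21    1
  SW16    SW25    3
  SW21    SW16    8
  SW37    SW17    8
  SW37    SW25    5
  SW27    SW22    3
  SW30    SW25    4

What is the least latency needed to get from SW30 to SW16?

19 ms

Candidate routes:
SW30 → SW25 → SW37 → SW17 → SW27 → SW22 → SW16: 4+7+8+2+3+2 = 26
SW30 → SW25 → SW19 → SW27 → SW22 → SW16: 4+3+7+3+2 = 19
SW30 → SW25 → SW37 → SW17 → SW21 → SW16: 4+7+8+1+8 = 28
Cheapest is SW30 → SW25 → SW19 → SW27 → SW22 → SW16 at 19 ms.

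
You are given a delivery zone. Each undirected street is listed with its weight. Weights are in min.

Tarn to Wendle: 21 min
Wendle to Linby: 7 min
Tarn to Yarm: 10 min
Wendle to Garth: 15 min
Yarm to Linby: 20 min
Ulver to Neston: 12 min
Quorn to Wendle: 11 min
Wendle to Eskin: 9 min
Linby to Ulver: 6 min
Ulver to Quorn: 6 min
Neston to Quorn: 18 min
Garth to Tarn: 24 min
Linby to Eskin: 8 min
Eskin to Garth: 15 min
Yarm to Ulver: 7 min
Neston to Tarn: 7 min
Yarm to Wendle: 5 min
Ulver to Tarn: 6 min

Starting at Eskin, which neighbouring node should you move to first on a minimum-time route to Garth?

Garth

Compare a few routes:
Eskin - Wendle - Garth: 9+15 = 24
Eskin - Linby - Wendle - Garth: 8+7+15 = 30
Eskin - Garth: 15 = 15
The minimum is 15 min via Eskin - Garth.
So from Eskin the first move is to Garth.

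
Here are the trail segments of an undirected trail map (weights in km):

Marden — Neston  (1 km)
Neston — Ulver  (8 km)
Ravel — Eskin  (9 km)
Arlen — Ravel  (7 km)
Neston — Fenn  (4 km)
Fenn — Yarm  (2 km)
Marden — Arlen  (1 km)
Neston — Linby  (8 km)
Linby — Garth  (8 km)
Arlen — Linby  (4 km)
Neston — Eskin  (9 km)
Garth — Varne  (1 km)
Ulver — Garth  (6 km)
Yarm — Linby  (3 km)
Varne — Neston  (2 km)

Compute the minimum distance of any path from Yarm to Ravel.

Settle nodes by increasing distance from Yarm:
Yarm: 0
Fenn: 2  (via Yarm)
Linby: 3  (via Yarm)
Neston: 6  (via Fenn)
Marden: 7  (via Neston)
Arlen: 7  (via Linby)
Varne: 8  (via Neston)
Garth: 9  (via Varne)
Ulver: 14  (via Neston)
Ravel: 14  (via Arlen)
Shortest route: Yarm–Linby–Arlen–Ravel = 14 km.

14 km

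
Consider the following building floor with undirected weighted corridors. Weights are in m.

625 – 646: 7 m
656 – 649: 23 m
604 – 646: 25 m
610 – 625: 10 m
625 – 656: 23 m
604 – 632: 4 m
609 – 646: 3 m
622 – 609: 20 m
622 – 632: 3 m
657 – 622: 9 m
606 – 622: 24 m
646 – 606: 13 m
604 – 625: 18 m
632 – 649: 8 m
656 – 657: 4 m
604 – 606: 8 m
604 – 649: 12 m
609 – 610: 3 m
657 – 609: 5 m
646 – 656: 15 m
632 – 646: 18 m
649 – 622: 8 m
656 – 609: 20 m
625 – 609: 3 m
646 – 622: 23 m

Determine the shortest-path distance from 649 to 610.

25 m

Shortest distances from 649:
649: 0
632: 8  (via 649)
622: 8  (via 649)
604: 12  (via 649)
657: 17  (via 622)
606: 20  (via 604)
656: 21  (via 657)
609: 22  (via 657)
625: 25  (via 609)
610: 25  (via 609)
Shortest route: 649 → 622 → 657 → 609 → 610 = 25 m.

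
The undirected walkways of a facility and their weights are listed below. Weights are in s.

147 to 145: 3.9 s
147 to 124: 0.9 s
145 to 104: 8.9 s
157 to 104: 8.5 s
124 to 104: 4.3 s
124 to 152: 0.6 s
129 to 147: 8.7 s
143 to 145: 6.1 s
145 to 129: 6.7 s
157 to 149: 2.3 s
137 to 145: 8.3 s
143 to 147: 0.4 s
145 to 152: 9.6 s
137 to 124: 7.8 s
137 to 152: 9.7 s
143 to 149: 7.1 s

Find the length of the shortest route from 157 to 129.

18.5 s

Settle nodes by increasing distance from 157:
157: 0
149: 2.3  (via 157)
104: 8.5  (via 157)
143: 9.4  (via 149)
147: 9.8  (via 143)
124: 10.7  (via 147)
152: 11.3  (via 124)
145: 13.7  (via 147)
137: 18.5  (via 124)
129: 18.5  (via 147)
Shortest route: 157–149–143–147–129 = 18.5 s.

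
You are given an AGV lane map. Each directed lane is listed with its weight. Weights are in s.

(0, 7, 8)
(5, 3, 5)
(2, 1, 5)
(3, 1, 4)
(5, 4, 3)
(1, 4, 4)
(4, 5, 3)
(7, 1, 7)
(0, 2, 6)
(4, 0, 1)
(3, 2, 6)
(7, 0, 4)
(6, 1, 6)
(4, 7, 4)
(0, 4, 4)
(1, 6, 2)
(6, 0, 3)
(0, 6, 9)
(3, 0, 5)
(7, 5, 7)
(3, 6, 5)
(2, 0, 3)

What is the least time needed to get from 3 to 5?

Running Dijkstra from 3:
3: 0
1: 4  (via 3)
0: 5  (via 3)
6: 5  (via 3)
2: 6  (via 3)
4: 8  (via 1)
5: 11  (via 4)
Shortest route: 3–1–4–5 = 11 s.

11 s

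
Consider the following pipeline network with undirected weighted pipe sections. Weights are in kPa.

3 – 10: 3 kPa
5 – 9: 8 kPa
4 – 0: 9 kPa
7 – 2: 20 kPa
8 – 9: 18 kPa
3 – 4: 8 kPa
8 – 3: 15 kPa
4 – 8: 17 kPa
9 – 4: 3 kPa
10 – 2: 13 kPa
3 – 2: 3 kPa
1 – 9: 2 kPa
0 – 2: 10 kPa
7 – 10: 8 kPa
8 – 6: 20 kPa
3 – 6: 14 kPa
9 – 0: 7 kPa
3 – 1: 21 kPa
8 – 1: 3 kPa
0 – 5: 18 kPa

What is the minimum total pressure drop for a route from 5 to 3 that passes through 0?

28 kPa

Best 5 to 0: 5–9–0 costing 15
Best 0 to 3: 0–2–3 costing 13
Total via 0: 15 + 13 = 28 kPa.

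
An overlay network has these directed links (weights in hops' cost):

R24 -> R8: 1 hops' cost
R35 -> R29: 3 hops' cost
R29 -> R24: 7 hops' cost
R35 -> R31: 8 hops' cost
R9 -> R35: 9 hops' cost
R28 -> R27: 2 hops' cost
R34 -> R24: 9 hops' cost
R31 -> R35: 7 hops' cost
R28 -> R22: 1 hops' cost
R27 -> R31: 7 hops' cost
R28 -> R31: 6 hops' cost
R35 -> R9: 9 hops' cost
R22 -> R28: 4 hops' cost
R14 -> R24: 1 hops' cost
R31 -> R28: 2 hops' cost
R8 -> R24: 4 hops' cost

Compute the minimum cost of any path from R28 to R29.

Running Dijkstra from R28:
R28: 0
R22: 1  (via R28)
R27: 2  (via R28)
R31: 6  (via R28)
R35: 13  (via R31)
R29: 16  (via R35)
Shortest route: R28 → R31 → R35 → R29 = 16 hops' cost.

16 hops' cost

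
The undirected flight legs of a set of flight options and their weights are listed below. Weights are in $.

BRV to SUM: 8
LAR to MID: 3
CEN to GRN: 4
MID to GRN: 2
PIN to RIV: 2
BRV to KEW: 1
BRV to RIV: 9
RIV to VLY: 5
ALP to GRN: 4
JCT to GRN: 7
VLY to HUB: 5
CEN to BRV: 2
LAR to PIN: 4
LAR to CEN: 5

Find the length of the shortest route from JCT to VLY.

$23

Compare a few routes:
JCT–GRN–CEN–LAR–PIN–RIV–VLY: 7+4+5+4+2+5 = 27
JCT–GRN–MID–LAR–PIN–RIV–VLY: 7+2+3+4+2+5 = 23
The minimum is $23 via JCT–GRN–MID–LAR–PIN–RIV–VLY.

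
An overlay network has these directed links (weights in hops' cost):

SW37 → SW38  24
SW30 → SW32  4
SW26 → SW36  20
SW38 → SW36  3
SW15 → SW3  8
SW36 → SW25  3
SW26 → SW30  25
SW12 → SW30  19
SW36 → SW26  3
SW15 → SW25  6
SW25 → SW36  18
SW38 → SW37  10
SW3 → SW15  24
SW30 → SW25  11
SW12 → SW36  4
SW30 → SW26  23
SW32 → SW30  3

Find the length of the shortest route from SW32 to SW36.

Candidate routes:
SW32 → SW30 → SW26 → SW36: 3+23+20 = 46
SW32 → SW30 → SW25 → SW36: 3+11+18 = 32
Cheapest is SW32 → SW30 → SW25 → SW36 at 32 hops' cost.

32 hops' cost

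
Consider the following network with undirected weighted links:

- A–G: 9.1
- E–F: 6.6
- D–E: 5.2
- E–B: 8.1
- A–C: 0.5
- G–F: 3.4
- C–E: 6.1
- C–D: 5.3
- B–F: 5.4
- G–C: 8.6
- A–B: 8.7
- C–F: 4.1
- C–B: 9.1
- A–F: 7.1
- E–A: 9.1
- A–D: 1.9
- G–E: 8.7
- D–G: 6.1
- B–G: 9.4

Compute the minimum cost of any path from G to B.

8.8

Compare a few routes:
G → F → B: 3.4+5.4 = 8.8
G → B: 9.4 = 9.4
Cheapest is G → F → B at 8.8.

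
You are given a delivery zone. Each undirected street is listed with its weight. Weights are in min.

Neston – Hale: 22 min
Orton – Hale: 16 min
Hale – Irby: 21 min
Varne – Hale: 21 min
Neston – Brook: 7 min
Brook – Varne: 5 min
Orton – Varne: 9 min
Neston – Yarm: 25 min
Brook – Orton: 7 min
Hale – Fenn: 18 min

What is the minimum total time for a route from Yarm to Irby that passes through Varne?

Shortest Yarm→Varne: Yarm → Neston → Brook → Varne = 37
Shortest Varne→Irby: Varne → Hale → Irby = 42
Total via Varne: 37 + 42 = 79 min.

79 min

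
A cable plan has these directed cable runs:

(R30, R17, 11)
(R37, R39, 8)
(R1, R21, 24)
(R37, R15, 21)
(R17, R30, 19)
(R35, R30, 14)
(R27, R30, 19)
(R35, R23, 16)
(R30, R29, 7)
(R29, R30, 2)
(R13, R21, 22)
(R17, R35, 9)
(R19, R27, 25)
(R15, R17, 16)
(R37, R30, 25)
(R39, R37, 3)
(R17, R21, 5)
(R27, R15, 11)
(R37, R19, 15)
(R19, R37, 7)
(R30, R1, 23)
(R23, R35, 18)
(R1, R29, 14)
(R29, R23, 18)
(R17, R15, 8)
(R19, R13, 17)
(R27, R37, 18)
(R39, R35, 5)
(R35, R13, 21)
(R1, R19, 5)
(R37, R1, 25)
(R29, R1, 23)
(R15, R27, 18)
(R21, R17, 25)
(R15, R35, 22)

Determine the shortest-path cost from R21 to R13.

55

Shortest distances from R21:
R21: 0
R17: 25  (via R21)
R15: 33  (via R17)
R35: 34  (via R17)
R30: 44  (via R17)
R23: 50  (via R35)
R29: 51  (via R30)
R27: 51  (via R15)
R13: 55  (via R35)
Shortest route: R21 → R17 → R35 → R13 = 55.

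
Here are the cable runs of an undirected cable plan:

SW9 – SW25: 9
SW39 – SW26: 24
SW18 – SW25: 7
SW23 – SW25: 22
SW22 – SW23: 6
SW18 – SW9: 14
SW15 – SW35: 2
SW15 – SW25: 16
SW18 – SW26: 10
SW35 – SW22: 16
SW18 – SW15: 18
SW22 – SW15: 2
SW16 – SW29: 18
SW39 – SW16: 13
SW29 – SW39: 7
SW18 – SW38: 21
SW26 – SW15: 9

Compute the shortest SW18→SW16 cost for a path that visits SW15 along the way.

64

Shortest SW18→SW15: SW18–SW15 = 18
Shortest SW15→SW16: SW15–SW26–SW39–SW16 = 46
Total via SW15: 18 + 46 = 64.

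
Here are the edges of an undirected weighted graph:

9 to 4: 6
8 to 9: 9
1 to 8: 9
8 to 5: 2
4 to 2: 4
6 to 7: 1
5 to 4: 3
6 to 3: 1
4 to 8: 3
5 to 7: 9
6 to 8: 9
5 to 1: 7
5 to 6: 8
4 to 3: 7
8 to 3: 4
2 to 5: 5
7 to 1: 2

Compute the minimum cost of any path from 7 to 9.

15

Running Dijkstra from 7:
7: 0
6: 1  (via 7)
1: 2  (via 7)
3: 2  (via 6)
8: 6  (via 3)
5: 8  (via 8)
4: 9  (via 3)
2: 13  (via 5)
9: 15  (via 8)
Shortest route: 7–6–3–8–9 = 15.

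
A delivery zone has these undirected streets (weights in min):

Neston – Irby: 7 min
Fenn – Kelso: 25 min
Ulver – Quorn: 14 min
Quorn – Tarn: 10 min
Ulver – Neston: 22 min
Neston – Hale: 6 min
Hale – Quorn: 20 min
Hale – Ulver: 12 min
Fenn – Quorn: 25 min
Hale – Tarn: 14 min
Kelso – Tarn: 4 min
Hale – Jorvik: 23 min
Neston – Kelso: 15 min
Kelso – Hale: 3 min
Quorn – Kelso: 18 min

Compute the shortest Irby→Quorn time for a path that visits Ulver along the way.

39 min

Shortest Irby→Ulver: Irby → Neston → Hale → Ulver = 25
Best Ulver to Quorn: Ulver → Quorn costing 14
Total via Ulver: 25 + 14 = 39 min.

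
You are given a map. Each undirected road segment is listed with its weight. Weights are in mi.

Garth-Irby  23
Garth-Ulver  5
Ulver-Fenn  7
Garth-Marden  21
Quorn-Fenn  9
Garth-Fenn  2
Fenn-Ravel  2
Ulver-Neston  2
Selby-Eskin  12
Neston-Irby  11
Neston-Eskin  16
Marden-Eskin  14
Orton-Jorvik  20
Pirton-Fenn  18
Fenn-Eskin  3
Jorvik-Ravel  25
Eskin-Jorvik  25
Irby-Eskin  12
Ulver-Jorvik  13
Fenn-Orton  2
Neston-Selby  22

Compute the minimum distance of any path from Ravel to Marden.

19 mi

Candidate routes:
Ravel–Fenn–Eskin–Marden: 2+3+14 = 19
Ravel–Fenn–Garth–Marden: 2+2+21 = 25
Cheapest is Ravel–Fenn–Eskin–Marden at 19 mi.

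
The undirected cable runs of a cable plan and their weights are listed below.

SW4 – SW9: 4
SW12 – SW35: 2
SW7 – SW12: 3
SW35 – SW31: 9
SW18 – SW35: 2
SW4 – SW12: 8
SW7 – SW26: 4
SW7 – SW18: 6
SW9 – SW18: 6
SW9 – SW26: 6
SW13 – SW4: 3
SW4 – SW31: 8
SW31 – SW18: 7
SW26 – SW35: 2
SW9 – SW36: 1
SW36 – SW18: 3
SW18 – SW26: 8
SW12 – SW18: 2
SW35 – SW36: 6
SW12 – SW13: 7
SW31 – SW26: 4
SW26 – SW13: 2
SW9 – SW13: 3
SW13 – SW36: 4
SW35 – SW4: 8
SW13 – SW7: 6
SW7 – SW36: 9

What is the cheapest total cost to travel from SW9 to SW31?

Candidate routes:
SW9 - SW26 - SW31: 6+4 = 10
SW9 - SW13 - SW26 - SW31: 3+2+4 = 9
Cheapest is SW9 - SW13 - SW26 - SW31 at 9.

9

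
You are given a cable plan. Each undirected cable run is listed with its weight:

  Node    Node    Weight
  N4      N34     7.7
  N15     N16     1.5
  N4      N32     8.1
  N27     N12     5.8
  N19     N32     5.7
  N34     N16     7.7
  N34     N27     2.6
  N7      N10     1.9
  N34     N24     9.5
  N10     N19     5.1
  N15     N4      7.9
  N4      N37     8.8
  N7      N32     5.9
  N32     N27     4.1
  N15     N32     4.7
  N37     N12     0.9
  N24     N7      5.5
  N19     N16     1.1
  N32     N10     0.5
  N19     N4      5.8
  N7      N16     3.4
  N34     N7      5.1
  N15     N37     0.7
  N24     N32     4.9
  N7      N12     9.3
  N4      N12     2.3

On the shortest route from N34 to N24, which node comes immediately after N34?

Compare a few routes:
N34–N27–N32–N24: 2.6+4.1+4.9 = 11.6
N34–N7–N24: 5.1+5.5 = 10.6
N34–N24: 9.5 = 9.5
The minimum is 9.5 via N34–N24.
So from N34 the first move is to N24.

N24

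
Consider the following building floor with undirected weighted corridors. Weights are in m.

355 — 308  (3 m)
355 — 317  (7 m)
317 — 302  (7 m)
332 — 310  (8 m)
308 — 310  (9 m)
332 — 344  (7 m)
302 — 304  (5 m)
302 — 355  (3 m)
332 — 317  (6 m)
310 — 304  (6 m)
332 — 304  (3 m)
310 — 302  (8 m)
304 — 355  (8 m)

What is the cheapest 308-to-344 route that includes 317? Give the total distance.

Shortest 308→317: 308–355–317 = 10
Best 317 to 344: 317–332–344 costing 13
Total via 317: 10 + 13 = 23 m.

23 m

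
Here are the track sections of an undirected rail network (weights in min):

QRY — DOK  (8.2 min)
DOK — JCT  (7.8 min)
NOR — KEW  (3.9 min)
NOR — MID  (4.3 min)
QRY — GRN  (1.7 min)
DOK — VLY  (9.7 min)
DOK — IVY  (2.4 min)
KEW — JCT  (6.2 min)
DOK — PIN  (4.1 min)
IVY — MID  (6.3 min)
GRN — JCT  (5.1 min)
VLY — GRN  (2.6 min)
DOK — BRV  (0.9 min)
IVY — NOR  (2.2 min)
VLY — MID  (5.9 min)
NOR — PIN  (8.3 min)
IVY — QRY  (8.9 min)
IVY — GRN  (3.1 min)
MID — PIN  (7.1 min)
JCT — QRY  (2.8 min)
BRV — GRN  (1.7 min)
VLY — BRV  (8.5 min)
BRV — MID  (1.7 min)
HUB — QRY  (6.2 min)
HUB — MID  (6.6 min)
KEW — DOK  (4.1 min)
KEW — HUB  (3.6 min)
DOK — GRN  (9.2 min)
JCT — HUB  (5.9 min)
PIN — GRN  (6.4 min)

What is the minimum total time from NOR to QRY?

7 min

Enumerating some paths:
NOR → IVY → GRN → QRY: 2.2+3.1+1.7 = 7
NOR → IVY → DOK → BRV → GRN → QRY: 2.2+2.4+0.9+1.7+1.7 = 8.9
The minimum is 7 min via NOR → IVY → GRN → QRY.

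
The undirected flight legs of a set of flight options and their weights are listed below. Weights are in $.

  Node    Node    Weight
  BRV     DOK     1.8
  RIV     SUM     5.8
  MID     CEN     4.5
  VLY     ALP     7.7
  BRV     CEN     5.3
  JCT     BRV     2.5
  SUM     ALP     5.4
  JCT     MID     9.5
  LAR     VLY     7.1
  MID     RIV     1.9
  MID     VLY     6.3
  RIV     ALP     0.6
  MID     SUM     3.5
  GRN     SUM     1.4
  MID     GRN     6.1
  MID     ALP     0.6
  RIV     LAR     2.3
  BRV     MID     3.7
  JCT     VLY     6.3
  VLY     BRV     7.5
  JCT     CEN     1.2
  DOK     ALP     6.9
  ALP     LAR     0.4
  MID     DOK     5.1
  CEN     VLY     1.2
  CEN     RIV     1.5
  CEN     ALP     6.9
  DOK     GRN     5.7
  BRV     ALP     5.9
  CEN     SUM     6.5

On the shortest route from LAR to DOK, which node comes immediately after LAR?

Enumerating some paths:
LAR–ALP–MID–BRV–DOK: 0.4+0.6+3.7+1.8 = 6.5
LAR–ALP–DOK: 0.4+6.9 = 7.3
LAR–ALP–MID–DOK: 0.4+0.6+5.1 = 6.1
Cheapest is LAR–ALP–MID–DOK at $6.1.
So from LAR the first move is to ALP.

ALP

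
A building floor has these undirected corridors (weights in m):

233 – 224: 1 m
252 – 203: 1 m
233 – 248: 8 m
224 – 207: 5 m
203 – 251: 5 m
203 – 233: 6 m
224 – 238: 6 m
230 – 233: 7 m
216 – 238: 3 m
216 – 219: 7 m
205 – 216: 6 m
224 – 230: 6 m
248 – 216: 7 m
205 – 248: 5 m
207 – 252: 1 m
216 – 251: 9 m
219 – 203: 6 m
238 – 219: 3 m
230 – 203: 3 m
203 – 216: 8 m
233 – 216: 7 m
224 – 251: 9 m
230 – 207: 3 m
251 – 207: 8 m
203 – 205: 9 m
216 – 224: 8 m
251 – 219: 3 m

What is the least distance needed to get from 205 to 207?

11 m

Settle nodes by increasing distance from 205:
205: 0
248: 5  (via 205)
216: 6  (via 205)
203: 9  (via 205)
238: 9  (via 216)
252: 10  (via 203)
207: 11  (via 252)
Shortest route: 205 → 203 → 252 → 207 = 11 m.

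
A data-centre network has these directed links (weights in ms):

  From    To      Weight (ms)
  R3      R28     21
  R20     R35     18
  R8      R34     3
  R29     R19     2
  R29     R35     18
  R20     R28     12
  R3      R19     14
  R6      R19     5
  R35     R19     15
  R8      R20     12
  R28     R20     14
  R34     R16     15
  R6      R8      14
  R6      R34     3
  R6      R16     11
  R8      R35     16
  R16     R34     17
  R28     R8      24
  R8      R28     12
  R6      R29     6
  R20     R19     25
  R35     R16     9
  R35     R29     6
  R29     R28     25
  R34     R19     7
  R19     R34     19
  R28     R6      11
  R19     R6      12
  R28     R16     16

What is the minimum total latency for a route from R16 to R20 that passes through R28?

Best R16 to R28: R16 → R34 → R19 → R6 → R8 → R28 costing 62
Shortest R28→R20: R28 → R20 = 14
Total via R28: 62 + 14 = 76 ms.

76 ms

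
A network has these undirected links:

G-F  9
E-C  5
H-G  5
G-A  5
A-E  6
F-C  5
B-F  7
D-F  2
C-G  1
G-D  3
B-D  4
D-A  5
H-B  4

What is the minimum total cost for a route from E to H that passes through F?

Best E to F: E → C → F costing 10
Best F to H: F → D → G → H costing 10
Total via F: 10 + 10 = 20.

20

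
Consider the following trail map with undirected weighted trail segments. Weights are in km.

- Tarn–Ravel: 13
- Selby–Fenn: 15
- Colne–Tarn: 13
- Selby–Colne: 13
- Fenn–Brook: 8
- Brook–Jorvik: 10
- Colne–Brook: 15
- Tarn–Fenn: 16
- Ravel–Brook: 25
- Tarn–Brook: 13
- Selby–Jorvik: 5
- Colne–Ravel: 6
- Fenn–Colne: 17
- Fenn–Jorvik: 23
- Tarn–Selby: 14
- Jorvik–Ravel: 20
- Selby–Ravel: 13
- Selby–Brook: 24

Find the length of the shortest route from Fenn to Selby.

15 km

Enumerating some paths:
Fenn → Selby: 15 = 15
Fenn → Jorvik → Selby: 23+5 = 28
Fenn → Brook → Jorvik → Selby: 8+10+5 = 23
Fenn → Tarn → Selby: 16+14 = 30
The minimum is 15 km via Fenn → Selby.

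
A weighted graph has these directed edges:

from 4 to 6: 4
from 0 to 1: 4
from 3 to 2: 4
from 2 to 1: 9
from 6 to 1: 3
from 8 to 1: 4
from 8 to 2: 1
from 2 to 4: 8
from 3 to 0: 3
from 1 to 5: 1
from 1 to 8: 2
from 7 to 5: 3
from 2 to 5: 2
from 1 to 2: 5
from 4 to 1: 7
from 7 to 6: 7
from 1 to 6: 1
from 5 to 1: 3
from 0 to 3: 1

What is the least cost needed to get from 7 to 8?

8

Enumerating some paths:
7–6–1–8: 7+3+2 = 12
7–5–1–8: 3+3+2 = 8
The minimum is 8 via 7–5–1–8.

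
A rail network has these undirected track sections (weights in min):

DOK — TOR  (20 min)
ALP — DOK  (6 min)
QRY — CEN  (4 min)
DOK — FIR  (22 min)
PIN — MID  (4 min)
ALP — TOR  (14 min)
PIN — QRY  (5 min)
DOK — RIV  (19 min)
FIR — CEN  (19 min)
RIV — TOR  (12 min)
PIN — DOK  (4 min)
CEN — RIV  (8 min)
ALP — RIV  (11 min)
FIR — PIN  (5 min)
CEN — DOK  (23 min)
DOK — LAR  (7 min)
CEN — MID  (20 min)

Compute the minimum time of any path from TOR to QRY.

Compare a few routes:
TOR–DOK–PIN–QRY: 20+4+5 = 29
TOR–ALP–DOK–PIN–QRY: 14+6+4+5 = 29
TOR–RIV–CEN–QRY: 12+8+4 = 24
The minimum is 24 min via TOR–RIV–CEN–QRY.

24 min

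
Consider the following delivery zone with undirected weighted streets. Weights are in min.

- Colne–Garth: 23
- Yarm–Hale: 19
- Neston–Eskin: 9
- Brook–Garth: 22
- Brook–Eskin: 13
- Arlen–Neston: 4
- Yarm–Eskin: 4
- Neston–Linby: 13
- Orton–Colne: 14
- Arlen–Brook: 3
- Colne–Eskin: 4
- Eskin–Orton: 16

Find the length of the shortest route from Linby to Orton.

38 min

Running Dijkstra from Linby:
Linby: 0
Neston: 13  (via Linby)
Arlen: 17  (via Neston)
Brook: 20  (via Arlen)
Eskin: 22  (via Neston)
Yarm: 26  (via Eskin)
Colne: 26  (via Eskin)
Orton: 38  (via Eskin)
Shortest route: Linby–Neston–Eskin–Orton = 38 min.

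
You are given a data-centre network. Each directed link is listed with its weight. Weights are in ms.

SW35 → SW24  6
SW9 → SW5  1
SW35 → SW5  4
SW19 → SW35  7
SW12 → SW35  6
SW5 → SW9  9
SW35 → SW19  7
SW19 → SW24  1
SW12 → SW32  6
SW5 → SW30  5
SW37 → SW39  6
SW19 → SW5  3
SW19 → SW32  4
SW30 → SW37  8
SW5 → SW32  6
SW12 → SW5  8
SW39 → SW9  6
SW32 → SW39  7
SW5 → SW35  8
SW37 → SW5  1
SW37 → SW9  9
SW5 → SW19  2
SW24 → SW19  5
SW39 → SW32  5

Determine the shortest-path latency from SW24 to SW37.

Candidate routes:
SW24–SW19–SW35–SW5–SW30–SW37: 5+7+4+5+8 = 29
SW24–SW19–SW5–SW30–SW37: 5+3+5+8 = 21
The minimum is 21 ms via SW24–SW19–SW5–SW30–SW37.

21 ms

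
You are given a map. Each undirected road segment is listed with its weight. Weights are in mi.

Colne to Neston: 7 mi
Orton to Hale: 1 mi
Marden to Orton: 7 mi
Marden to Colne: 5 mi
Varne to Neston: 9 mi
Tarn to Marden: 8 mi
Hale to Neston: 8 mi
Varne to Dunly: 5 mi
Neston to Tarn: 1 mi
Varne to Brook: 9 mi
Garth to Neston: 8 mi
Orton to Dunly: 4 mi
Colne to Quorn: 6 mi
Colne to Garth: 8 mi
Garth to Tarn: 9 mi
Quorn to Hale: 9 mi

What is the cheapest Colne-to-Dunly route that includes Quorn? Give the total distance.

Best Colne to Quorn: Colne → Quorn costing 6
Best Quorn to Dunly: Quorn → Hale → Orton → Dunly costing 14
Total via Quorn: 6 + 14 = 20 mi.

20 mi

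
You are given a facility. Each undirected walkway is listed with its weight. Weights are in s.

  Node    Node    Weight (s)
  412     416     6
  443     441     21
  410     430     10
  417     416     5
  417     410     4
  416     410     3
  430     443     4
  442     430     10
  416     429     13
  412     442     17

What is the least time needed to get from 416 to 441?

38 s

Enumerating some paths:
416–417–410–430–443–441: 5+4+10+4+21 = 44
416–410–430–443–441: 3+10+4+21 = 38
The minimum is 38 s via 416–410–430–443–441.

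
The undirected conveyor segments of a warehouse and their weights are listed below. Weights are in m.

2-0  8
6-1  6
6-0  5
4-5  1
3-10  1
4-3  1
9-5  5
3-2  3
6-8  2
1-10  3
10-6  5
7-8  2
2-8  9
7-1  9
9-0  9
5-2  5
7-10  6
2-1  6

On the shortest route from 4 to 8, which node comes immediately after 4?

3

Candidate routes:
4 - 3 - 10 - 7 - 8: 1+1+6+2 = 10
4 - 3 - 10 - 6 - 8: 1+1+5+2 = 9
The minimum is 9 m via 4 - 3 - 10 - 6 - 8.
So from 4 the first move is to 3.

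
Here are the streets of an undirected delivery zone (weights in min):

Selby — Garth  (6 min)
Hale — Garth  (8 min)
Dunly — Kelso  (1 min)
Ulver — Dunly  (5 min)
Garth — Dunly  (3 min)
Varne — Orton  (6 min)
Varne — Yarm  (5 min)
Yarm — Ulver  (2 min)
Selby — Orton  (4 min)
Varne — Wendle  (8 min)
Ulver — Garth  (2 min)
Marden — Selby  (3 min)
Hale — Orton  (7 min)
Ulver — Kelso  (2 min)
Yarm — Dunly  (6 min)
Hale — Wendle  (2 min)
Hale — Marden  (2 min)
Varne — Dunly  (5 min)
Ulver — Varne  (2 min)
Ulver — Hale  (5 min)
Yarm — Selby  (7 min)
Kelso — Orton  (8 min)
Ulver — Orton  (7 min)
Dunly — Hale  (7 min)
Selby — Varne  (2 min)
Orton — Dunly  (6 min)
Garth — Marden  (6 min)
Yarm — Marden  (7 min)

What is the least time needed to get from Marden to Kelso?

9 min

Enumerating some paths:
Marden → Hale → Dunly → Kelso: 2+7+1 = 10
Marden → Hale → Ulver → Kelso: 2+5+2 = 9
Cheapest is Marden → Hale → Ulver → Kelso at 9 min.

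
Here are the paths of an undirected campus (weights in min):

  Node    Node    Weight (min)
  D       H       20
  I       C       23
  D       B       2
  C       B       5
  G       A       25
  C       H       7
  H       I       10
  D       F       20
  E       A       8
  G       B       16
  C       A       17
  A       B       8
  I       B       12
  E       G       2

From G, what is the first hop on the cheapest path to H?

B

Candidate routes:
G → B → C → H: 16+5+7 = 28
G → E → A → B → C → H: 2+8+8+5+7 = 30
G → E → A → C → H: 2+8+17+7 = 34
The minimum is 28 min via G → B → C → H.
So from G the first move is to B.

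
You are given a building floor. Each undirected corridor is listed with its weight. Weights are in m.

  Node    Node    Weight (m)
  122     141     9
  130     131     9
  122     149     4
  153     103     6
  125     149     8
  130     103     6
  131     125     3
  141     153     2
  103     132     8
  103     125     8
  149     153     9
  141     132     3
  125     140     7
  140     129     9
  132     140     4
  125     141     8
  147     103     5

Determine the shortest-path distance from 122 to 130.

Candidate routes:
122 - 149 - 125 - 131 - 130: 4+8+3+9 = 24
122 - 141 - 153 - 103 - 130: 9+2+6+6 = 23
Cheapest is 122 - 141 - 153 - 103 - 130 at 23 m.

23 m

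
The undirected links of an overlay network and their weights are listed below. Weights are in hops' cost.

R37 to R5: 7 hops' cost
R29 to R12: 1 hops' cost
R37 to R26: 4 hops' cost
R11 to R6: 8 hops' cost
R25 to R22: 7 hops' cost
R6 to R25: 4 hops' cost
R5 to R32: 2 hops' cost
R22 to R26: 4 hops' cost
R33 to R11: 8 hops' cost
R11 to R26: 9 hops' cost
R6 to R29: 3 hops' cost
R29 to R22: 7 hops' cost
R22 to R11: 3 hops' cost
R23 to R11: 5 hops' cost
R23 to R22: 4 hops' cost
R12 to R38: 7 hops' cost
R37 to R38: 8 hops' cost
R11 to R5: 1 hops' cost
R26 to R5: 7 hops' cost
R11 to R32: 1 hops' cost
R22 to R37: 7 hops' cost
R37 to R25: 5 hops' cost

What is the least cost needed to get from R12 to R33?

Shortest distances from R12:
R12: 0
R29: 1  (via R12)
R6: 4  (via R29)
R38: 7  (via R12)
R22: 8  (via R29)
R25: 8  (via R6)
R11: 11  (via R22)
R23: 12  (via R22)
R32: 12  (via R11)
R5: 12  (via R11)
R26: 12  (via R22)
R37: 13  (via R25)
R33: 19  (via R11)
Shortest route: R12–R29–R22–R11–R33 = 19 hops' cost.

19 hops' cost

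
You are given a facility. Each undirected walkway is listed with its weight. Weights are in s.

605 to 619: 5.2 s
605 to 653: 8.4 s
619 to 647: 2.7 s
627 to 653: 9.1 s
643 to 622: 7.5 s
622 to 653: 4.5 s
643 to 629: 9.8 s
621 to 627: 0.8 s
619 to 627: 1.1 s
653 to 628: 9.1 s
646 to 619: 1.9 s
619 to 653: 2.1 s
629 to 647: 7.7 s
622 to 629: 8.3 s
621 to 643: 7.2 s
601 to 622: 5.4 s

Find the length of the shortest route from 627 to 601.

Enumerating some paths:
627 → 619 → 653 → 622 → 601: 1.1+2.1+4.5+5.4 = 13.1
627 → 621 → 643 → 622 → 601: 0.8+7.2+7.5+5.4 = 20.9
627 → 653 → 622 → 601: 9.1+4.5+5.4 = 19
Cheapest is 627 → 619 → 653 → 622 → 601 at 13.1 s.

13.1 s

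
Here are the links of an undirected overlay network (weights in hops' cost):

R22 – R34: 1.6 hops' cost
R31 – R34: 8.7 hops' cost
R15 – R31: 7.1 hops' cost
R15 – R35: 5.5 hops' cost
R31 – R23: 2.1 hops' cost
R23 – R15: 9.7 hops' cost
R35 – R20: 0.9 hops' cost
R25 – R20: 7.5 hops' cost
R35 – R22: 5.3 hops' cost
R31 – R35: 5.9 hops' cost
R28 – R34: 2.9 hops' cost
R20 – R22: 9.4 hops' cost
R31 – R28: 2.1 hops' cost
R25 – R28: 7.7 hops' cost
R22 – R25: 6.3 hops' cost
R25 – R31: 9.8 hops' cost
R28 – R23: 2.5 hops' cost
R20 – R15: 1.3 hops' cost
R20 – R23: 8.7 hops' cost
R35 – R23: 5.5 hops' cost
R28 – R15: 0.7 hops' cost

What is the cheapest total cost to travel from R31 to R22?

Enumerating some paths:
R31 - R28 - R34 - R22: 2.1+2.9+1.6 = 6.6
R31 - R23 - R28 - R34 - R22: 2.1+2.5+2.9+1.6 = 9.1
Cheapest is R31 - R28 - R34 - R22 at 6.6 hops' cost.

6.6 hops' cost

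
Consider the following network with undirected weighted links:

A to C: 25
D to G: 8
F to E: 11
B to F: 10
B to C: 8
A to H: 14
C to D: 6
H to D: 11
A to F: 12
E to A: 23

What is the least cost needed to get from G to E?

43

Candidate routes:
G - D - H - A - F - E: 8+11+14+12+11 = 56
G - D - C - B - F - E: 8+6+8+10+11 = 43
The minimum is 43 via G - D - C - B - F - E.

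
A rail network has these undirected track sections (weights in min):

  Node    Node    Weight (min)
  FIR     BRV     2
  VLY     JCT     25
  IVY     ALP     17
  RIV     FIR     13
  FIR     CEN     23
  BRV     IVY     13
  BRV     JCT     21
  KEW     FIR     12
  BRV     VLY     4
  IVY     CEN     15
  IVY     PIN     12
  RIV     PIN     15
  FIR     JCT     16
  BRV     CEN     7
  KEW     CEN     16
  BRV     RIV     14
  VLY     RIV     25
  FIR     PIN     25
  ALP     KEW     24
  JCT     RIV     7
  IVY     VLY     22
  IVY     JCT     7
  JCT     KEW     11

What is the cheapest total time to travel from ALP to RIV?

Compare a few routes:
ALP - IVY - JCT - RIV: 17+7+7 = 31
ALP - KEW - JCT - RIV: 24+11+7 = 42
Cheapest is ALP - IVY - JCT - RIV at 31 min.

31 min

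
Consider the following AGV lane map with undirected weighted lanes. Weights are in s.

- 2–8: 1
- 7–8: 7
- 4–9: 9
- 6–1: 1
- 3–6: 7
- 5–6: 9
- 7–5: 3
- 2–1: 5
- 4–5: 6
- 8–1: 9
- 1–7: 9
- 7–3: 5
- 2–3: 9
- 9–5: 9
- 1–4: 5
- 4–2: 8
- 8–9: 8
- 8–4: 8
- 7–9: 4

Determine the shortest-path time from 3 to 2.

Candidate routes:
3 - 7 - 8 - 2: 5+7+1 = 13
3 - 2: 9 = 9
3 - 6 - 1 - 2: 7+1+5 = 13
Cheapest is 3 - 2 at 9 s.

9 s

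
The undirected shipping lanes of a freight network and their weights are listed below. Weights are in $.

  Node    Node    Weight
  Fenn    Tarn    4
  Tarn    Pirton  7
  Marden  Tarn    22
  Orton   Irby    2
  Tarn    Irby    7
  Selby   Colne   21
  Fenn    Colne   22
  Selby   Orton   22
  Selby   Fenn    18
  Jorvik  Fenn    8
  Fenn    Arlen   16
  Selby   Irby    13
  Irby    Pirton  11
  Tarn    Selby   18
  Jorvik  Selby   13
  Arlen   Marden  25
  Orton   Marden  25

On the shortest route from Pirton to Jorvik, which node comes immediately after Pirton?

Compare a few routes:
Pirton–Tarn–Fenn–Jorvik: 7+4+8 = 19
Pirton–Irby–Tarn–Fenn–Jorvik: 11+7+4+8 = 30
Cheapest is Pirton–Tarn–Fenn–Jorvik at $19.
So from Pirton the first move is to Tarn.

Tarn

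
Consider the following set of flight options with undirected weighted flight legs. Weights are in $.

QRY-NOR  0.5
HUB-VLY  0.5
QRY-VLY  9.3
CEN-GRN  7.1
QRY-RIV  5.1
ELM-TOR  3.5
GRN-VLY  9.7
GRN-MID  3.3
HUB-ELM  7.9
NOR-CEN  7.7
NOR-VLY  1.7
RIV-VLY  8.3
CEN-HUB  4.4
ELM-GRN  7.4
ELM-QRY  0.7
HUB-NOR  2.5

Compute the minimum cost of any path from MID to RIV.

$16.5

Settle nodes by increasing distance from MID:
MID: 0
GRN: 3.3  (via MID)
CEN: 10.4  (via GRN)
ELM: 10.7  (via GRN)
QRY: 11.4  (via ELM)
NOR: 11.9  (via QRY)
VLY: 13  (via GRN)
HUB: 13.5  (via VLY)
TOR: 14.2  (via ELM)
RIV: 16.5  (via QRY)
Shortest route: MID → GRN → ELM → QRY → RIV = $16.5.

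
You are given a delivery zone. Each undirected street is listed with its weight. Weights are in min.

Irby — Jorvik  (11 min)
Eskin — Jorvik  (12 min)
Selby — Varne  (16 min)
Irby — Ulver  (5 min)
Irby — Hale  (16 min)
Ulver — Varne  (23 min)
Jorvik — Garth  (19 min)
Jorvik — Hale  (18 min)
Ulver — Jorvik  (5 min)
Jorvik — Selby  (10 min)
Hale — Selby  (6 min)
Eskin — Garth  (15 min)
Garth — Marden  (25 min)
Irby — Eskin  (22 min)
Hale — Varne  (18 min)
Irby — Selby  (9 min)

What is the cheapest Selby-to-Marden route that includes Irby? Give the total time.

Shortest Selby→Irby: Selby → Irby = 9
Shortest Irby→Marden: Irby → Ulver → Jorvik → Garth → Marden = 54
Total via Irby: 9 + 54 = 63 min.

63 min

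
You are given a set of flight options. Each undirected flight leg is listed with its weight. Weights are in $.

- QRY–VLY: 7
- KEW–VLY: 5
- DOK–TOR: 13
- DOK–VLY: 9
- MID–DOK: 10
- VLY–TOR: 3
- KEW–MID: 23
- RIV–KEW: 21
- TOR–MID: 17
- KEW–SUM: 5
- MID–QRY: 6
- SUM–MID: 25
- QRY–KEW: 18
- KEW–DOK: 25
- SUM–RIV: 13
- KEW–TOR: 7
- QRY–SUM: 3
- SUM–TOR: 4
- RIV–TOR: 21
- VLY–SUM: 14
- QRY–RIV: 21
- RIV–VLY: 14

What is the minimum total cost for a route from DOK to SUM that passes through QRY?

$19

Shortest DOK→QRY: DOK → VLY → QRY = 16
Best QRY to SUM: QRY → SUM costing 3
Total via QRY: 16 + 3 = $19.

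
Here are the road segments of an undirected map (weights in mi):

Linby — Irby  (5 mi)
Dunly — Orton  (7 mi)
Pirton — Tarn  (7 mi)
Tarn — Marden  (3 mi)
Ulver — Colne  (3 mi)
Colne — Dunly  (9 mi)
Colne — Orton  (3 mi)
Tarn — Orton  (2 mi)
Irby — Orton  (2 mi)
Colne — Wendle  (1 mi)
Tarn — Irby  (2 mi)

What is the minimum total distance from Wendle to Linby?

11 mi

Compare a few routes:
Wendle–Colne–Orton–Tarn–Irby–Linby: 1+3+2+2+5 = 13
Wendle–Colne–Orton–Irby–Linby: 1+3+2+5 = 11
Cheapest is Wendle–Colne–Orton–Irby–Linby at 11 mi.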